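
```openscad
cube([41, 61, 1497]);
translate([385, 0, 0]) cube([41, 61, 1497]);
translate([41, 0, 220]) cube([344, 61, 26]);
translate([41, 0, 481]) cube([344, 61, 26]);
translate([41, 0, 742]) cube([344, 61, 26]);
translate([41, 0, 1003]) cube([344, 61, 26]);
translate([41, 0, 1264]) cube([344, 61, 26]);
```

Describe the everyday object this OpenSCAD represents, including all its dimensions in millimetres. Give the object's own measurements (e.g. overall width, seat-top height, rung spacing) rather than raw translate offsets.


A straight ladder. Two 41×61 mm vertical rails, 1497 mm tall, stand 426 mm apart (outside-to-outside) with their front faces coplanar on the −y side. 5 rungs, each 61 mm deep and 26 mm tall, span between the inner faces of the rails, front faces flush with the rails. The lowest rung's underside is at z = 220 mm and rungs are spaced 261 mm apart (underside to underside).


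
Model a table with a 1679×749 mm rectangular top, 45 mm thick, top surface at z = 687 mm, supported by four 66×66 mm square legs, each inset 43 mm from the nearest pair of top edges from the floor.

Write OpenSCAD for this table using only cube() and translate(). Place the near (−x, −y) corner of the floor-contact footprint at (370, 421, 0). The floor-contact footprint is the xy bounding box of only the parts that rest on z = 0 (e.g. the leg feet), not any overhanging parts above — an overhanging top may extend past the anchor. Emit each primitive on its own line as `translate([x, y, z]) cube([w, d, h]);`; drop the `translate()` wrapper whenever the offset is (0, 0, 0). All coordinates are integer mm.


translate([327, 378, 642]) cube([1679, 749, 45]);
translate([370, 421, 0]) cube([66, 66, 642]);
translate([1897, 421, 0]) cube([66, 66, 642]);
translate([370, 1018, 0]) cube([66, 66, 642]);
translate([1897, 1018, 0]) cube([66, 66, 642]);


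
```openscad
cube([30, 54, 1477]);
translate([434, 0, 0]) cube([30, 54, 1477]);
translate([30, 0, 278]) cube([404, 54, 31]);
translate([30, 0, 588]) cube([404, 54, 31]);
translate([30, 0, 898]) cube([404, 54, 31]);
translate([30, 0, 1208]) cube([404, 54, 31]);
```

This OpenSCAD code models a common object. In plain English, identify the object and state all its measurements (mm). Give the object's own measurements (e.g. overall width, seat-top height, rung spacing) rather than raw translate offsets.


A straight ladder. Two 30×54 mm vertical rails, 1477 mm tall, stand 464 mm apart (outside-to-outside) with their front faces coplanar on the −y side. 4 rungs, each 54 mm deep and 31 mm tall, span between the inner faces of the rails, front faces flush with the rails. The lowest rung's underside is at z = 278 mm and rungs are spaced 310 mm apart (underside to underside).


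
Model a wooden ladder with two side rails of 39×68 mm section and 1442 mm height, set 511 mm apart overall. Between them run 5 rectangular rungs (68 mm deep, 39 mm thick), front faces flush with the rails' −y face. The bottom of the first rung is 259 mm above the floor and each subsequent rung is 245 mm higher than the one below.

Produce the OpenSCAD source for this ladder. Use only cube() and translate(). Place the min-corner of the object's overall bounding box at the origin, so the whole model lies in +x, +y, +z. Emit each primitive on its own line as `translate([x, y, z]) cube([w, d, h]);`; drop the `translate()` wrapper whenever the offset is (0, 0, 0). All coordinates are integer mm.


cube([39, 68, 1442]);
translate([472, 0, 0]) cube([39, 68, 1442]);
translate([39, 0, 259]) cube([433, 68, 39]);
translate([39, 0, 504]) cube([433, 68, 39]);
translate([39, 0, 749]) cube([433, 68, 39]);
translate([39, 0, 994]) cube([433, 68, 39]);
translate([39, 0, 1239]) cube([433, 68, 39]);


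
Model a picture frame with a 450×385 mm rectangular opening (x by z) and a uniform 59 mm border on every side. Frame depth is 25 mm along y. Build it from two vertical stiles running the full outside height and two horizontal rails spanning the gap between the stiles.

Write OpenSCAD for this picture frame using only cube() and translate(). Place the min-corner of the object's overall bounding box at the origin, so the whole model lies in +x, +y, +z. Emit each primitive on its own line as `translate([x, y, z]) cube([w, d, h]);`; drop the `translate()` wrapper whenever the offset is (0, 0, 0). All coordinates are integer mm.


cube([59, 25, 503]);
translate([509, 0, 0]) cube([59, 25, 503]);
translate([59, 0, 0]) cube([450, 25, 59]);
translate([59, 0, 444]) cube([450, 25, 59]);


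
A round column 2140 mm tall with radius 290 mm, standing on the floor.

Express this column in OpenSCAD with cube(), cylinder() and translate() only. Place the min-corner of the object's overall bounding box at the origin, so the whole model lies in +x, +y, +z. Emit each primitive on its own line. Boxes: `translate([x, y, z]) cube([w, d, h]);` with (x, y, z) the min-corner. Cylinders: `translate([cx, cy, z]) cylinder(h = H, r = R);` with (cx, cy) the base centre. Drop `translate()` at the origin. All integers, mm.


translate([290, 290, 0]) cylinder(h = 2140, r = 290);


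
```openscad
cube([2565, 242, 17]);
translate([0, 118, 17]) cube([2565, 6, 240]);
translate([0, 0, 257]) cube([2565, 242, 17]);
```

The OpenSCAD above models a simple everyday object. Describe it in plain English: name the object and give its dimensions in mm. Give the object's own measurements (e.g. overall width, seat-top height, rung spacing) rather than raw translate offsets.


An I-beam lying along x, 2565 mm long. Overall section height 274 mm. Two flanges 242 mm wide (y) and 17 mm thick, one on the floor and one at the top; a web 6 mm thick runs between them, centred on the flange width.


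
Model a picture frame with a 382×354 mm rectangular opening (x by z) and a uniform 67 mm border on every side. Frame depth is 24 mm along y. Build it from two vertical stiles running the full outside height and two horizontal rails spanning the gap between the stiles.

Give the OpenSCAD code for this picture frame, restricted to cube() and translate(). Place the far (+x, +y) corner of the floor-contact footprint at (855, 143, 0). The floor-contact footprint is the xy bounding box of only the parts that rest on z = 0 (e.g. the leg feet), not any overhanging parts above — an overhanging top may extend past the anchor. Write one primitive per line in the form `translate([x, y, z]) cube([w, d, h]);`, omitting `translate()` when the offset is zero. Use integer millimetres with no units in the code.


translate([339, 119, 0]) cube([67, 24, 488]);
translate([788, 119, 0]) cube([67, 24, 488]);
translate([406, 119, 0]) cube([382, 24, 67]);
translate([406, 119, 421]) cube([382, 24, 67]);


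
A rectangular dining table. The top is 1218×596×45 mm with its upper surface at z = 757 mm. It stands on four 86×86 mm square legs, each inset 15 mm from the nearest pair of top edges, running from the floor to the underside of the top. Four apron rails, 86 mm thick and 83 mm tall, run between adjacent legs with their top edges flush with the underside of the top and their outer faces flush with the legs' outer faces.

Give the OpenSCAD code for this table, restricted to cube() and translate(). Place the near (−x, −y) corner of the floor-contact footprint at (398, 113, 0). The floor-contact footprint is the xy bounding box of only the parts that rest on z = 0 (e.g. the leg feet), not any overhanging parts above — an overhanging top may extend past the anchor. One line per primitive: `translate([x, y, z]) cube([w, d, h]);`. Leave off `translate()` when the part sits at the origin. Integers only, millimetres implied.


// leg_h = 757 - 45 = 712
// apron z = 712 - 83 = 629
translate([383, 98, 712]) cube([1218, 596, 45]);
translate([398, 113, 0]) cube([86, 86, 712]);
translate([1500, 113, 0]) cube([86, 86, 712]);
translate([398, 593, 0]) cube([86, 86, 712]);
translate([1500, 593, 0]) cube([86, 86, 712]);
translate([484, 113, 629]) cube([1016, 86, 83]);
translate([484, 593, 629]) cube([1016, 86, 83]);
translate([398, 199, 629]) cube([86, 394, 83]);
translate([1500, 199, 629]) cube([86, 394, 83]);


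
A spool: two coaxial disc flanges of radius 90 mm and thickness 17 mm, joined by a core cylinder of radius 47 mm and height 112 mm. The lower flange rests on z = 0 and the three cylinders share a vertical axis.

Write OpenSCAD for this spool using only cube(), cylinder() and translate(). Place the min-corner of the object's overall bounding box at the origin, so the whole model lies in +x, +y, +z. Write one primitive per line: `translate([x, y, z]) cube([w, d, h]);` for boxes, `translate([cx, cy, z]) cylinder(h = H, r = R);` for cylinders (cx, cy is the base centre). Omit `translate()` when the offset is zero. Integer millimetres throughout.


translate([90, 90, 0]) cylinder(h = 17, r = 90);
translate([90, 90, 17]) cylinder(h = 112, r = 47);
translate([90, 90, 129]) cylinder(h = 17, r = 90);


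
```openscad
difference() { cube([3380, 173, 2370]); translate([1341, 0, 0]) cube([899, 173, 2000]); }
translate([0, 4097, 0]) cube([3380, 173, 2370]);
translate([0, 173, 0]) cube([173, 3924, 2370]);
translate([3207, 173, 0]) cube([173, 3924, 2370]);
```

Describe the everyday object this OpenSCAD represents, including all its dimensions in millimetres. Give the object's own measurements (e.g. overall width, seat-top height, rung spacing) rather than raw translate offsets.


A single room: four walls, each 2370 mm tall and 173 mm thick, enclosing an outside footprint 3380×4270 mm (x × y), no floor or roof. The front and back walls (−y and +y sides) run the full x-width; the side walls fit between their inner faces. A door opening 899 mm wide and 2000 mm tall is cut through the front wall from the floor up, its −x edge 1341 mm from the wall's −x end.


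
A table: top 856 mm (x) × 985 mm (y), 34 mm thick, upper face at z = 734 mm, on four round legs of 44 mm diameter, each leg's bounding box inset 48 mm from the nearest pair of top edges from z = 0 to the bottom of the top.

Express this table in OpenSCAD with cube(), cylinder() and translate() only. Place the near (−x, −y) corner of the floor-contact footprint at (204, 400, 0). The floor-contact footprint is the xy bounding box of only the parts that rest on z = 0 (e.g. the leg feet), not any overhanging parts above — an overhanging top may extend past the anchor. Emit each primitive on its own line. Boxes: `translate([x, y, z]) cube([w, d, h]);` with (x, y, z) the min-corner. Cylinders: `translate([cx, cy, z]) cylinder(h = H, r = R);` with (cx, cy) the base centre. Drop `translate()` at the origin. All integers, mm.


translate([156, 352, 700]) cube([856, 985, 34]);
translate([226, 422, 0]) cylinder(h = 700, r = 22);
translate([942, 422, 0]) cylinder(h = 700, r = 22);
translate([226, 1267, 0]) cylinder(h = 700, r = 22);
translate([942, 1267, 0]) cylinder(h = 700, r = 22);


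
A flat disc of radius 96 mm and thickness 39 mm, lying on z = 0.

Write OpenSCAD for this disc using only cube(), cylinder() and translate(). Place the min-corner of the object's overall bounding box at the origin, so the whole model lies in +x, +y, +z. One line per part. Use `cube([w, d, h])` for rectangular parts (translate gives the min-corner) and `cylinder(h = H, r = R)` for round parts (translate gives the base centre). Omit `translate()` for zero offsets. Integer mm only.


translate([96, 96, 0]) cylinder(h = 39, r = 96);


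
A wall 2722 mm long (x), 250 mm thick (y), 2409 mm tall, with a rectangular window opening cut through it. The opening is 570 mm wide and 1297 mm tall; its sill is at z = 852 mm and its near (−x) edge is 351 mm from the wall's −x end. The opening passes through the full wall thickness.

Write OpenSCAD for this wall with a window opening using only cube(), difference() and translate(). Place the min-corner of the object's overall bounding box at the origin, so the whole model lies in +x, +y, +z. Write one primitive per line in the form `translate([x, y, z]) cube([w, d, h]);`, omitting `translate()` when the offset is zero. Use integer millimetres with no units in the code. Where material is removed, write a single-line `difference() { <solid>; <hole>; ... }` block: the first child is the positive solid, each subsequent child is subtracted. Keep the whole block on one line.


difference() { cube([2722, 250, 2409]); translate([351, 0, 852]) cube([570, 250, 1297]); }


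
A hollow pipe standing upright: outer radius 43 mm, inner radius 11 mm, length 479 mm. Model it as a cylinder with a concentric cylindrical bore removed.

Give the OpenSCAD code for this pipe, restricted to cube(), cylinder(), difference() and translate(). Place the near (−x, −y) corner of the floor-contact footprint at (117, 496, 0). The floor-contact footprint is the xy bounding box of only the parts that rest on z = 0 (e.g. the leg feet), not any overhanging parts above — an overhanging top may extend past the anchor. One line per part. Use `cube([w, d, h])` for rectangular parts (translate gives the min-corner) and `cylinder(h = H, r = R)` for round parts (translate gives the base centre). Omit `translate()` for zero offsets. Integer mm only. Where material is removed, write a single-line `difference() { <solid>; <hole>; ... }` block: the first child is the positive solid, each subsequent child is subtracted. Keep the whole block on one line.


difference() { translate([160, 539, 0]) cylinder(h = 479, r = 43); translate([160, 539, 0]) cylinder(h = 479, r = 11); }


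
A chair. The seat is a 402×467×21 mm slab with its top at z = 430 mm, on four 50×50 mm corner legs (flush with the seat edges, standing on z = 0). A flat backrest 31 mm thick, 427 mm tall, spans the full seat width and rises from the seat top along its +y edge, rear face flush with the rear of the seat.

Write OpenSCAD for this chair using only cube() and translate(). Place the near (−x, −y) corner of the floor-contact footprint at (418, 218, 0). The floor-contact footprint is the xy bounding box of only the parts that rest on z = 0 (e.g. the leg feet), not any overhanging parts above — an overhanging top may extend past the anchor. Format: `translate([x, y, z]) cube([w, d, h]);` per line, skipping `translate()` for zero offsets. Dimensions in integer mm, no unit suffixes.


// leg_h = 430 - 21 = 409
translate([418, 218, 409]) cube([402, 467, 21]);
translate([418, 218, 0]) cube([50, 50, 409]);
translate([770, 218, 0]) cube([50, 50, 409]);
translate([418, 635, 0]) cube([50, 50, 409]);
translate([770, 635, 0]) cube([50, 50, 409]);
translate([418, 654, 430]) cube([402, 31, 427]);


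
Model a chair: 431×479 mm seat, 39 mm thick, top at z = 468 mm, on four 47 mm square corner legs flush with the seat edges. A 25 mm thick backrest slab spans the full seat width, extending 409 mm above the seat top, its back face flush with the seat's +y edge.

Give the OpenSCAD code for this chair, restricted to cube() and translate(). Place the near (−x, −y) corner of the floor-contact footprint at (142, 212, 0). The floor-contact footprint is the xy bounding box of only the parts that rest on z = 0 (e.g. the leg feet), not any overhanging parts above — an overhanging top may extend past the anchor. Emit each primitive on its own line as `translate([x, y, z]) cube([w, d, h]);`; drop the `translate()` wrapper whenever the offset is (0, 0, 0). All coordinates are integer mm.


translate([142, 212, 429]) cube([431, 479, 39]);
translate([142, 212, 0]) cube([47, 47, 429]);
translate([526, 212, 0]) cube([47, 47, 429]);
translate([142, 644, 0]) cube([47, 47, 429]);
translate([526, 644, 0]) cube([47, 47, 429]);
translate([142, 666, 468]) cube([431, 25, 409]);


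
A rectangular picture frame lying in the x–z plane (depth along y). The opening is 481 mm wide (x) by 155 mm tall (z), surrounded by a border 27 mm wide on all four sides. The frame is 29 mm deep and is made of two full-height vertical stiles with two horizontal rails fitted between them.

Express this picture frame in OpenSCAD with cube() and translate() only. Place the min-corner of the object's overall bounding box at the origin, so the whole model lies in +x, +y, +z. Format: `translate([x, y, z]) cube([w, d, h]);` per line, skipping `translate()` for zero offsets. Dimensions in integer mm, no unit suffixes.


cube([27, 29, 209]);
translate([508, 0, 0]) cube([27, 29, 209]);
translate([27, 0, 0]) cube([481, 29, 27]);
translate([27, 0, 182]) cube([481, 29, 27]);


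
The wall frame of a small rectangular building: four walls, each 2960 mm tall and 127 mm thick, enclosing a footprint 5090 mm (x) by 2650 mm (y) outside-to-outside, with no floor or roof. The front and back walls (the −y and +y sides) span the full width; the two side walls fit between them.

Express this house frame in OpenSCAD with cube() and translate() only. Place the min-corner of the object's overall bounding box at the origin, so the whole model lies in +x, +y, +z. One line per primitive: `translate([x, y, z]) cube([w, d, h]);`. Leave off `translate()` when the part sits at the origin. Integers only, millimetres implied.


cube([5090, 127, 2960]);
translate([0, 2523, 0]) cube([5090, 127, 2960]);
translate([0, 127, 0]) cube([127, 2396, 2960]);
translate([4963, 127, 0]) cube([127, 2396, 2960]);


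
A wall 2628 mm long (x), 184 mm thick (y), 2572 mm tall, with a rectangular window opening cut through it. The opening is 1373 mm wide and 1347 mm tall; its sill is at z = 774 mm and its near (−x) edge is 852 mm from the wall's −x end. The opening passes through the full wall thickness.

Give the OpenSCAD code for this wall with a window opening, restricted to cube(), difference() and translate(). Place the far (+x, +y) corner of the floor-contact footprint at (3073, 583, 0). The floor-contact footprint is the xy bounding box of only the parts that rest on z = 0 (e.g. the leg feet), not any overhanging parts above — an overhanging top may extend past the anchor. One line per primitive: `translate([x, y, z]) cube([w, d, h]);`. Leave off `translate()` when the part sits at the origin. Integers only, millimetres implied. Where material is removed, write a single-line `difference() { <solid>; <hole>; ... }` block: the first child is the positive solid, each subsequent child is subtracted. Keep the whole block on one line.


difference() { translate([445, 399, 0]) cube([2628, 184, 2572]); translate([1297, 399, 774]) cube([1373, 184, 1347]); }


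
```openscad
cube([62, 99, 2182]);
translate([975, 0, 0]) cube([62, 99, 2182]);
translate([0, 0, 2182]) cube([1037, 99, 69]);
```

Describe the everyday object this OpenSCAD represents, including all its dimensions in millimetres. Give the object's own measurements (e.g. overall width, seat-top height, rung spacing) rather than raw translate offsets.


A door frame. The clear opening is 913 mm wide and 2182 mm high. Two 62 mm wide jambs, 99 mm deep, stand either side of the opening from the floor to the top of the opening. A 69 mm thick head sits across the top of both jambs, spanning the full outside width of the frame.


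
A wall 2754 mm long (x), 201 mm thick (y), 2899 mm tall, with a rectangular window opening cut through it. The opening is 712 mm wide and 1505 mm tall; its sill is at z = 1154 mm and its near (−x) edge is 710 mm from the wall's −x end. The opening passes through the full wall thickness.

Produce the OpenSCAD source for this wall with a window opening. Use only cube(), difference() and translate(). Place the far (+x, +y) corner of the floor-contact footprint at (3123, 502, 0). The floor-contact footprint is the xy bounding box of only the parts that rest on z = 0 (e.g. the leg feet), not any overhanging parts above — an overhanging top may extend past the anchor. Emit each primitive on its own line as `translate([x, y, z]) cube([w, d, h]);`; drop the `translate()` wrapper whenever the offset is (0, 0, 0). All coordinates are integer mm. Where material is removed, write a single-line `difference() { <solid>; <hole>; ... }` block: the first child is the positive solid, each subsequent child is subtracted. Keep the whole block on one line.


difference() { translate([369, 301, 0]) cube([2754, 201, 2899]); translate([1079, 301, 1154]) cube([712, 201, 1505]); }


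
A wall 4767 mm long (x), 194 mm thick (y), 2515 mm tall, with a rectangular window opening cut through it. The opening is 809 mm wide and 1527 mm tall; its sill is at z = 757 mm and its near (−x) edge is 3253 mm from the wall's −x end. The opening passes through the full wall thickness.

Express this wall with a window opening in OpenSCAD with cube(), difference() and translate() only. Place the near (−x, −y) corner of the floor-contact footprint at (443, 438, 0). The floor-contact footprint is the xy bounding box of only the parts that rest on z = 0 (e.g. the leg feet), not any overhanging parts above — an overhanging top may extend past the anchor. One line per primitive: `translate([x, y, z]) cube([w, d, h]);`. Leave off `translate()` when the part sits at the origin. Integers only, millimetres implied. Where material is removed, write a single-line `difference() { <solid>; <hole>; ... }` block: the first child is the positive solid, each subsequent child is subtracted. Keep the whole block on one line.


difference() { translate([443, 438, 0]) cube([4767, 194, 2515]); translate([3696, 438, 757]) cube([809, 194, 1527]); }


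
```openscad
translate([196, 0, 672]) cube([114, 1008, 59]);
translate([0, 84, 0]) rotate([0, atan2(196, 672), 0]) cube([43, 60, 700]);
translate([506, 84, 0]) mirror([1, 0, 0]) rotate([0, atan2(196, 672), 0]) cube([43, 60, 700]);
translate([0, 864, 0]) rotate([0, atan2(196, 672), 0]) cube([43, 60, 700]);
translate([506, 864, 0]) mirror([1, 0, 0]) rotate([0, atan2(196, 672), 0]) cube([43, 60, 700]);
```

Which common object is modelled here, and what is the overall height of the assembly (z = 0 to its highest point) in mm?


A sawhorse. The overall height is 731 mm.

A beam across two mirrored pairs of raked legs — a sawhorse. The beam's underside is at z = 672 (matching the legs' vertical rise in atan2(196, 672)) and the beam is 59 mm tall, so its top is at 672 + 59 = 731 mm. The raked legs top out at the beam's underside, so that is the highest point.


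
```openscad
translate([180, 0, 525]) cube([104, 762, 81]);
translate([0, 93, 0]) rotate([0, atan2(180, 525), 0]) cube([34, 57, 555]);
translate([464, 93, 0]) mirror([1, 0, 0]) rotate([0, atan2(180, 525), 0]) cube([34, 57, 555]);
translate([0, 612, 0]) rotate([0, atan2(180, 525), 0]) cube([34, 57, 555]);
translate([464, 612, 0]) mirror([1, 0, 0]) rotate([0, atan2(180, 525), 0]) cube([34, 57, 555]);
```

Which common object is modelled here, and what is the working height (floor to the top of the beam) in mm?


A sawhorse. The overall height is 606 mm.

A beam across two mirrored pairs of raked legs — a sawhorse. The beam's underside is at z = 525 (matching the legs' vertical rise in atan2(180, 525)) and the beam is 81 mm tall, so its top is at 525 + 81 = 606 mm. The raked legs top out at the beam's underside, so that is the highest point.


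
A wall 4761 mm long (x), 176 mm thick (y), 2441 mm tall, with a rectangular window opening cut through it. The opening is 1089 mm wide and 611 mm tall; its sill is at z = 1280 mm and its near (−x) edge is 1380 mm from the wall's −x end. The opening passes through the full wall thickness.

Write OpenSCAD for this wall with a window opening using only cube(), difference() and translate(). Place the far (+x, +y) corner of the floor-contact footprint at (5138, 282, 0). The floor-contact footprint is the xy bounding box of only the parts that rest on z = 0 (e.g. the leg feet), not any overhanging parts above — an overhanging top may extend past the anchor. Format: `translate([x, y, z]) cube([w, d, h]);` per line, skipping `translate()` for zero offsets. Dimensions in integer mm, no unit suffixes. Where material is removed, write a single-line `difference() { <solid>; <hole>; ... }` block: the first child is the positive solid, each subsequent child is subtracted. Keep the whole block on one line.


difference() { translate([377, 106, 0]) cube([4761, 176, 2441]); translate([1757, 106, 1280]) cube([1089, 176, 611]); }


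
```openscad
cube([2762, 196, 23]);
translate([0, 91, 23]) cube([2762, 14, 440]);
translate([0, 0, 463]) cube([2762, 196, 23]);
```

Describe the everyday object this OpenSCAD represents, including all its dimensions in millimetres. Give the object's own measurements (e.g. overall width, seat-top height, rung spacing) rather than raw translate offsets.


An I-beam lying along x, 2762 mm long. Overall section height 486 mm. Two flanges 196 mm wide (y) and 23 mm thick, one on the floor and one at the top; a web 14 mm thick runs between them, centred on the flange width.


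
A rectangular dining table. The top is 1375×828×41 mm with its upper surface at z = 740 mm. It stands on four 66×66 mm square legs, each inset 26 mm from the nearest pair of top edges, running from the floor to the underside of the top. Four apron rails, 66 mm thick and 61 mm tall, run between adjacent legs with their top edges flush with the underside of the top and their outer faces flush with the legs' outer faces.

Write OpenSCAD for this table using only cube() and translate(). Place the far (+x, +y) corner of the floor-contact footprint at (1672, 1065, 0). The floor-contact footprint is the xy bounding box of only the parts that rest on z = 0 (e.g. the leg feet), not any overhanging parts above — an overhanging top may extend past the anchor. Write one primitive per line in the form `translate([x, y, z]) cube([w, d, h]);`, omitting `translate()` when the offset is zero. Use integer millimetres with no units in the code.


translate([323, 263, 699]) cube([1375, 828, 41]);
translate([349, 289, 0]) cube([66, 66, 699]);
translate([1606, 289, 0]) cube([66, 66, 699]);
translate([349, 999, 0]) cube([66, 66, 699]);
translate([1606, 999, 0]) cube([66, 66, 699]);
translate([415, 289, 638]) cube([1191, 66, 61]);
translate([415, 999, 638]) cube([1191, 66, 61]);
translate([349, 355, 638]) cube([66, 644, 61]);
translate([1606, 355, 638]) cube([66, 644, 61]);


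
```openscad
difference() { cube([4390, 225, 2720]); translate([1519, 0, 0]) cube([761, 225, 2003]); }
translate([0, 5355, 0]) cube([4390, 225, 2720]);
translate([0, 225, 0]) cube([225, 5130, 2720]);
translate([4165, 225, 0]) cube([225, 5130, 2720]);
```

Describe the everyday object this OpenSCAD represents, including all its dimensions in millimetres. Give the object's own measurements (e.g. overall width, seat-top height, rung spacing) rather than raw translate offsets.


A single room: four walls, each 2720 mm tall and 225 mm thick, enclosing an outside footprint 4390×5580 mm (x × y), no floor or roof. The front and back walls (−y and +y sides) run the full x-width; the side walls fit between their inner faces. A door opening 761 mm wide and 2003 mm tall is cut through the front wall from the floor up, its −x edge 1519 mm from the wall's −x end.


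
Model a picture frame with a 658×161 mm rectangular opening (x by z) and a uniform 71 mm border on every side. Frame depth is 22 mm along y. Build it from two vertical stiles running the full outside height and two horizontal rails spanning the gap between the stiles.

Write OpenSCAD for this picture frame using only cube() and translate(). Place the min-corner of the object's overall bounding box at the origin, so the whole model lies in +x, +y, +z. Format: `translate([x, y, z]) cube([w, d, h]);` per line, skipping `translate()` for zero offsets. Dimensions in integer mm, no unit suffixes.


cube([71, 22, 303]);
translate([729, 0, 0]) cube([71, 22, 303]);
translate([71, 0, 0]) cube([658, 22, 71]);
translate([71, 0, 232]) cube([658, 22, 71]);


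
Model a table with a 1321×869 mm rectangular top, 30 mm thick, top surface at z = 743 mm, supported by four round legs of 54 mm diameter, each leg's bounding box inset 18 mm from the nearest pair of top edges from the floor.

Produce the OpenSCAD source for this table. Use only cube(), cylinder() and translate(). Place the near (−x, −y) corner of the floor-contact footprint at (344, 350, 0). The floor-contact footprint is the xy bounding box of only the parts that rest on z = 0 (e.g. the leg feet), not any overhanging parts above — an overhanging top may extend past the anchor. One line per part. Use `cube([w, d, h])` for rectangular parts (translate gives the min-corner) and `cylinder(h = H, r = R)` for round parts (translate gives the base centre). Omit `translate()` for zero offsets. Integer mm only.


translate([326, 332, 713]) cube([1321, 869, 30]);
translate([371, 377, 0]) cylinder(h = 713, r = 27);
translate([1602, 377, 0]) cylinder(h = 713, r = 27);
translate([371, 1156, 0]) cylinder(h = 713, r = 27);
translate([1602, 1156, 0]) cylinder(h = 713, r = 27);


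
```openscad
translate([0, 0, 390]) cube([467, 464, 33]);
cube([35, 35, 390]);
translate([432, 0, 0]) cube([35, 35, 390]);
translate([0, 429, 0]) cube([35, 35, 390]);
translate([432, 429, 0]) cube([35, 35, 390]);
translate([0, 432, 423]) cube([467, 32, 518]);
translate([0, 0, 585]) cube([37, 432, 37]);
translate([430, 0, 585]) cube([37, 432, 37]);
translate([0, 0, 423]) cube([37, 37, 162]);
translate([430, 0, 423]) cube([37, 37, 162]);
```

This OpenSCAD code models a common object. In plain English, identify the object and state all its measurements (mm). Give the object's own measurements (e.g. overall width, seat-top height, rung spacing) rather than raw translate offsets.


A chair. The seat is a 467×464×33 mm slab with its top at z = 423 mm, on four 35×35 mm corner legs (flush with the seat edges, standing on z = 0). A flat backrest 32 mm thick, 518 mm tall, spans the full seat width and rises from the seat top along its +y edge, rear face flush with the rear of the seat. Two armrests of 37×37 mm section run along each side from the seat's front edge to the front of the backrest, top faces 199 mm above the seat top and outer faces flush with the seat's x-edges; a 37×37 mm post under the front of each armrest stands on the seat at the front corner.


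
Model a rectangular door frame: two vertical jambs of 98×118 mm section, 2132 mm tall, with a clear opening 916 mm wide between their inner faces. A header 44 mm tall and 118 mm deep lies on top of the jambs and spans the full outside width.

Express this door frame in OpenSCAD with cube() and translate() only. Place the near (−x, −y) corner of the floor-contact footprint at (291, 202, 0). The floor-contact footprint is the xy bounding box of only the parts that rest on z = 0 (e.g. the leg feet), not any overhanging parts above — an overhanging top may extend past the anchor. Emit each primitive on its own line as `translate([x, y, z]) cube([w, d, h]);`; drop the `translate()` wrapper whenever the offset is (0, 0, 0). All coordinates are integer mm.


translate([291, 202, 0]) cube([98, 118, 2132]);
translate([1305, 202, 0]) cube([98, 118, 2132]);
translate([291, 202, 2132]) cube([1112, 118, 44]);


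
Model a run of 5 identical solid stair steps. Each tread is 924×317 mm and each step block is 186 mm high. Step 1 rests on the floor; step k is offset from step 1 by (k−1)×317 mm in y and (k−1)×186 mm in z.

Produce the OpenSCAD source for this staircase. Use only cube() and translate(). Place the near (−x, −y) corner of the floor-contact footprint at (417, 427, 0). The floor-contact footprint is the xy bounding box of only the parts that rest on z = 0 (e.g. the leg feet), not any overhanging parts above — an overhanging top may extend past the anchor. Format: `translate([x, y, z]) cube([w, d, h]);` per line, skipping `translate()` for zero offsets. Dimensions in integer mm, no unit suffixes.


translate([417, 427, 0]) cube([924, 317, 186]);
translate([417, 744, 186]) cube([924, 317, 186]);
translate([417, 1061, 372]) cube([924, 317, 186]);
translate([417, 1378, 558]) cube([924, 317, 186]);
translate([417, 1695, 744]) cube([924, 317, 186]);


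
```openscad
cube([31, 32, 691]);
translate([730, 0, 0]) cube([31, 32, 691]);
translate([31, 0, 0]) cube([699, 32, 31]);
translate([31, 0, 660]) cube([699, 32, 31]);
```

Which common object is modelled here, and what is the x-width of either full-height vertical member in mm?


A picture frame. The border width is 31 mm.

Four thin pieces enclosing a rectangular opening — a picture frame. The two full-height stiles are 691 mm tall; the top rail sits at z = 660 and is 31 mm tall, so the border above the opening is 691 − 660 = 31 mm, matching the stile x-width.


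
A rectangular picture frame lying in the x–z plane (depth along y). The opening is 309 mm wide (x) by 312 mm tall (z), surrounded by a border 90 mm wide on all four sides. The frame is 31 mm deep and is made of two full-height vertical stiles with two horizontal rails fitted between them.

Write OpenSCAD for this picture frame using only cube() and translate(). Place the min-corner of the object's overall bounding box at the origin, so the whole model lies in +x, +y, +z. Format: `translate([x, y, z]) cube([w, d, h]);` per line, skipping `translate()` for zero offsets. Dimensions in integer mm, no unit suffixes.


cube([90, 31, 492]);
translate([399, 0, 0]) cube([90, 31, 492]);
translate([90, 0, 0]) cube([309, 31, 90]);
translate([90, 0, 402]) cube([309, 31, 90]);


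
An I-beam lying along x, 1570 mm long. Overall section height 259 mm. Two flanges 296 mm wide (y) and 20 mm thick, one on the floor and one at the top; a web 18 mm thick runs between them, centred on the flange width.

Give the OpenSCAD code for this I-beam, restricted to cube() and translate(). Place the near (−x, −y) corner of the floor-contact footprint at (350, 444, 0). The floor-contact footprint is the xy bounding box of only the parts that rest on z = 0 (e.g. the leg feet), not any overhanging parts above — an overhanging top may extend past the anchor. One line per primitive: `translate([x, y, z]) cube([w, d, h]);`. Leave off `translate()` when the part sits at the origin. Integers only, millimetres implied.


translate([350, 444, 0]) cube([1570, 296, 20]);
translate([350, 583, 20]) cube([1570, 18, 219]);
translate([350, 444, 239]) cube([1570, 296, 20]);


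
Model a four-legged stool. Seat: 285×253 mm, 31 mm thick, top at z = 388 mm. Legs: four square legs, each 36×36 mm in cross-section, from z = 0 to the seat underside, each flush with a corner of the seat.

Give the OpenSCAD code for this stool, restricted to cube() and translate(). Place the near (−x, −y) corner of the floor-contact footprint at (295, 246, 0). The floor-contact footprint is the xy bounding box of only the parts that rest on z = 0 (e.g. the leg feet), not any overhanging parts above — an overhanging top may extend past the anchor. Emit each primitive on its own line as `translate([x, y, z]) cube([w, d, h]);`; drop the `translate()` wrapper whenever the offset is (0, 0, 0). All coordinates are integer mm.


// leg_h = 388 - 31 = 357
translate([295, 246, 357]) cube([285, 253, 31]);
translate([295, 246, 0]) cube([36, 36, 357]);
translate([544, 246, 0]) cube([36, 36, 357]);
translate([295, 463, 0]) cube([36, 36, 357]);
translate([544, 463, 0]) cube([36, 36, 357]);


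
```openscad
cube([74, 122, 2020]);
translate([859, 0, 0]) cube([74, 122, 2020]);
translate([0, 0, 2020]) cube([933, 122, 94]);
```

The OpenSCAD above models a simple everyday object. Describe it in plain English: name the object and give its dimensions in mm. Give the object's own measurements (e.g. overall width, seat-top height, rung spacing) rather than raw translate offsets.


A door frame. The clear opening is 785 mm wide and 2020 mm high. Two 74 mm wide jambs, 122 mm deep, stand either side of the opening from the floor to the top of the opening. A 94 mm thick head sits across the top of both jambs, spanning the full outside width of the frame.


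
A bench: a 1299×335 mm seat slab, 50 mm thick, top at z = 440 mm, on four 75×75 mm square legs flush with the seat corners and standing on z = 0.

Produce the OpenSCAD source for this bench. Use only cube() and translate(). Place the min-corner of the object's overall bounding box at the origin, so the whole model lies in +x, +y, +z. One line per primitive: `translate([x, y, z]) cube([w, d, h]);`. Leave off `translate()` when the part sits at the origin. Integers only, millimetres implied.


translate([0, 0, 390]) cube([1299, 335, 50]);
cube([75, 75, 390]);
translate([0, 260, 0]) cube([75, 75, 390]);
translate([1224, 0, 0]) cube([75, 75, 390]);
translate([1224, 260, 0]) cube([75, 75, 390]);


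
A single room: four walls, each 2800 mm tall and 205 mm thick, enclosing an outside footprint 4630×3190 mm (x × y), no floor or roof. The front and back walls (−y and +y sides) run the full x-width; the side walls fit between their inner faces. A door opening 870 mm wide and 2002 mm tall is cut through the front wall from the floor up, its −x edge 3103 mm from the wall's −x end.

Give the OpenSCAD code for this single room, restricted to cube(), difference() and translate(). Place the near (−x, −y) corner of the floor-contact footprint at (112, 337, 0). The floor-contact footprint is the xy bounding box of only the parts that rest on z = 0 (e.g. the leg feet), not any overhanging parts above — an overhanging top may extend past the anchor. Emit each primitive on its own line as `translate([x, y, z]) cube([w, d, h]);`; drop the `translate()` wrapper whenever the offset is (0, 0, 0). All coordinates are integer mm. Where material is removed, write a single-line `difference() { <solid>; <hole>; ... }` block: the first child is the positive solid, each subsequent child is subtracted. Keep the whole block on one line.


difference() { translate([112, 337, 0]) cube([4630, 205, 2800]); translate([3215, 337, 0]) cube([870, 205, 2002]); }
translate([112, 3322, 0]) cube([4630, 205, 2800]);
translate([112, 542, 0]) cube([205, 2780, 2800]);
translate([4537, 542, 0]) cube([205, 2780, 2800]);


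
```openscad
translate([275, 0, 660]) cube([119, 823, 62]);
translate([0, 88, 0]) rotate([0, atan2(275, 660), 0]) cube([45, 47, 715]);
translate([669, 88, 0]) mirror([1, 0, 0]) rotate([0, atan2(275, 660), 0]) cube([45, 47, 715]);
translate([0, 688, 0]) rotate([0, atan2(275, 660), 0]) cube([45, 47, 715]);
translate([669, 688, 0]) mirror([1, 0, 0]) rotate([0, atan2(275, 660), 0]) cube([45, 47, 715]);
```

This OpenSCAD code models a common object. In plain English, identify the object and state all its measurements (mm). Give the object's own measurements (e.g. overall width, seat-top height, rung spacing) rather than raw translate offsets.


A sawhorse. A 119×823×62 mm beam (x, y, z) sits on two A-frame leg pairs. Each pair is two raked legs of 45×47 mm section (47 mm along y) splaying symmetrically in x. Each leg rises 660 mm vertically over 275 mm of horizontal reach and is 715 mm long along its own axis. Every leg's outer bottom edge rests on the floor and its outer top edge meets a bottom edge of the beam — the left legs (tilting toward +x) meet the beam's −x bottom edge, the right legs (their mirror images, tilting toward −x) meet its +x bottom edge — so the leg tops tuck under the beam, the beam's underside is 660 mm above the floor, and the feet are 669 mm apart outside-to-outside with the beam centred between them. The two leg pairs are set in 88 mm from either end of the beam.


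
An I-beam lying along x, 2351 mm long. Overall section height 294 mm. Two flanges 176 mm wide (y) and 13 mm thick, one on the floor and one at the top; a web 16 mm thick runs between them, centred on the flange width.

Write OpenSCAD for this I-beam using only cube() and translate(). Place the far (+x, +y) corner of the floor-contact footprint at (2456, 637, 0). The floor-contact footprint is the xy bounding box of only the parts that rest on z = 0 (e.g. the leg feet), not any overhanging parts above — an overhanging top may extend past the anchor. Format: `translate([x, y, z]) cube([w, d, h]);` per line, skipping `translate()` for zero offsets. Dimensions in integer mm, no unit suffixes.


translate([105, 461, 0]) cube([2351, 176, 13]);
translate([105, 541, 13]) cube([2351, 16, 268]);
translate([105, 461, 281]) cube([2351, 176, 13]);
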